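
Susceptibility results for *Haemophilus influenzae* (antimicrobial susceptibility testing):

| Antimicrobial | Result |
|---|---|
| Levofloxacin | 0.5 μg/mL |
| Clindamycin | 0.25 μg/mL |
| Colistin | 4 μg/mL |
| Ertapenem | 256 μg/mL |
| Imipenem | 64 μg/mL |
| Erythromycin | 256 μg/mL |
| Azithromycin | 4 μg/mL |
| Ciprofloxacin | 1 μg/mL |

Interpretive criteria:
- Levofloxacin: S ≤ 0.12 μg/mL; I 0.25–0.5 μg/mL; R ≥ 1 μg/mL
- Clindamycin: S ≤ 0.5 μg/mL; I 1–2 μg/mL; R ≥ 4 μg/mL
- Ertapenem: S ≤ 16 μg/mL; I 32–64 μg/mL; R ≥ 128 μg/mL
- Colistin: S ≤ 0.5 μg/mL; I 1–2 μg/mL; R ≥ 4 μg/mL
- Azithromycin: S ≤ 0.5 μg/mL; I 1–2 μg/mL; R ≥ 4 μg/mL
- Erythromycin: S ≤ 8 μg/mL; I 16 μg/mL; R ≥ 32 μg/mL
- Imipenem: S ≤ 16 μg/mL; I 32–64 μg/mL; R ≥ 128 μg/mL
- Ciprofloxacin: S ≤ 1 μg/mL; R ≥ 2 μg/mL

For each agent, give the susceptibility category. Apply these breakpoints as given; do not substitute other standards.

I, S, R, R, I, R, R, S

Levofloxacin 0.5 μg/mL: in 0.25–0.5 μg/mL ⇒ Intermediate
Clindamycin: 0.25 μg/mL is ≤ 0.5 μg/mL → Susceptible
Colistin (4 μg/mL) ≥ 4 μg/mL → Resistant
Ertapenem: 256 μg/mL is ≥ 128 μg/mL — Resistant
Imipenem (64 μg/mL) in 32–64 μg/mL ⇒ I
Erythromycin: 256 μg/mL is ≥ 32 μg/mL → Resistant
Azithromycin 4 μg/mL: ≥ 4 μg/mL — R
Ciprofloxacin: 1 μg/mL is ≤ 1 μg/mL — Susceptible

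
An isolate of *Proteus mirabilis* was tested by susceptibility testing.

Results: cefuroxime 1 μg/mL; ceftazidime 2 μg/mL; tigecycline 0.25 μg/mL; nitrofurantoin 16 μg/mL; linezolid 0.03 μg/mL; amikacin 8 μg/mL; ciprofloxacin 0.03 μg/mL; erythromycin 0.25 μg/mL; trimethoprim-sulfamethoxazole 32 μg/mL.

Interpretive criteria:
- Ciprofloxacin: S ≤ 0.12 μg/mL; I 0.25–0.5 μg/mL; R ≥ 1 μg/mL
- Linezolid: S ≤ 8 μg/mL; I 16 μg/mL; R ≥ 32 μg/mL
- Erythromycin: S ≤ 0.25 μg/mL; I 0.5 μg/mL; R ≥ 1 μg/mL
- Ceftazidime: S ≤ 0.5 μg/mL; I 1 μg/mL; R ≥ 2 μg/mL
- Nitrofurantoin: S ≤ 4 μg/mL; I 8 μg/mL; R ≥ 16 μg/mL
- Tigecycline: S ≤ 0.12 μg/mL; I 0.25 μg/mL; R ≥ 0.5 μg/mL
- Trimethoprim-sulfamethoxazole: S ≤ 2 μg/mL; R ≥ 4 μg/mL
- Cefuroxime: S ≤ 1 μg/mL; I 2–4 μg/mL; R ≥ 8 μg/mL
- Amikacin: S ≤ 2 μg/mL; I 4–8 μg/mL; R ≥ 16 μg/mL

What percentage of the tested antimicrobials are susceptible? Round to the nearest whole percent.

44%

Cefuroxime 1 μg/mL: ≤ 1 μg/mL — Susceptible
Ceftazidime 2 μg/mL: ≥ 2 μg/mL → R
Tigecycline: 0.25 μg/mL is = 0.25 μg/mL ⇒ I
Nitrofurantoin: 16 μg/mL is ≥ 16 μg/mL ⇒ resistant
Linezolid (0.03 μg/mL) ≤ 8 μg/mL → Susceptible
Amikacin (8 μg/mL) in 4–8 μg/mL → intermediate
Ciprofloxacin: 0.03 μg/mL is ≤ 0.12 μg/mL ⇒ S
Erythromycin 0.25 μg/mL: ≤ 0.25 μg/mL — Susceptible
Trimethoprim-sulfamethoxazole 32 μg/mL: ≥ 4 μg/mL → resistant
Susceptible: 4/9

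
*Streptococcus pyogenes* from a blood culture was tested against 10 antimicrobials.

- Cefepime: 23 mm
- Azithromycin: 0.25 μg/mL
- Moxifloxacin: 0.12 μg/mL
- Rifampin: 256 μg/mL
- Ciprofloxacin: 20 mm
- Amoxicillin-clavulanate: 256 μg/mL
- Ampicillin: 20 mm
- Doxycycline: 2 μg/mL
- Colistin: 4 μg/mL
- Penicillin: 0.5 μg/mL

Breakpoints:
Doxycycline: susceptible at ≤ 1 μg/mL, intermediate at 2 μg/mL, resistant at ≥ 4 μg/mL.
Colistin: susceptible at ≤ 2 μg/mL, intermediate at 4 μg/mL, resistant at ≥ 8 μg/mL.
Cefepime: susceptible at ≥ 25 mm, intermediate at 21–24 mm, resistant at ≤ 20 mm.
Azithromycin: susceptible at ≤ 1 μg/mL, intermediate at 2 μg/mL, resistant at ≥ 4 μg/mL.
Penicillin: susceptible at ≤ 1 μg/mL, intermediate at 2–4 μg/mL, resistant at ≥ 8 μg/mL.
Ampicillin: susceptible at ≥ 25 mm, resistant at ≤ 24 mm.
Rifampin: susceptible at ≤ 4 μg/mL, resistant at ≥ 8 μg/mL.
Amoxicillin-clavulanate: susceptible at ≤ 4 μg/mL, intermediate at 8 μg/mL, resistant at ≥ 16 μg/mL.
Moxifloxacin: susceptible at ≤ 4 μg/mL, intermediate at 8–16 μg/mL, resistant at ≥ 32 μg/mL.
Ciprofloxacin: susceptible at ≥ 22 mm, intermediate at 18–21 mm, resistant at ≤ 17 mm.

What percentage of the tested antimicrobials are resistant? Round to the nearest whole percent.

30%

Cefepime 23 mm: in 21–24 mm — intermediate
Azithromycin: 0.25 μg/mL is ≤ 1 μg/mL — susceptible
Moxifloxacin (0.12 μg/mL) ≤ 4 μg/mL — susceptible
Rifampin (256 μg/mL) ≥ 8 μg/mL ⇒ R
Ciprofloxacin: 20 mm is in 18–21 mm ⇒ Intermediate
Amoxicillin-clavulanate 256 μg/mL: ≥ 16 μg/mL ⇒ Resistant
Ampicillin 20 mm: ≤ 24 mm → R
Doxycycline: 2 μg/mL is = 2 μg/mL — I
Colistin (4 μg/mL) = 4 μg/mL — Intermediate
Penicillin: 0.5 μg/mL is ≤ 1 μg/mL — susceptible
Resistant: 3/10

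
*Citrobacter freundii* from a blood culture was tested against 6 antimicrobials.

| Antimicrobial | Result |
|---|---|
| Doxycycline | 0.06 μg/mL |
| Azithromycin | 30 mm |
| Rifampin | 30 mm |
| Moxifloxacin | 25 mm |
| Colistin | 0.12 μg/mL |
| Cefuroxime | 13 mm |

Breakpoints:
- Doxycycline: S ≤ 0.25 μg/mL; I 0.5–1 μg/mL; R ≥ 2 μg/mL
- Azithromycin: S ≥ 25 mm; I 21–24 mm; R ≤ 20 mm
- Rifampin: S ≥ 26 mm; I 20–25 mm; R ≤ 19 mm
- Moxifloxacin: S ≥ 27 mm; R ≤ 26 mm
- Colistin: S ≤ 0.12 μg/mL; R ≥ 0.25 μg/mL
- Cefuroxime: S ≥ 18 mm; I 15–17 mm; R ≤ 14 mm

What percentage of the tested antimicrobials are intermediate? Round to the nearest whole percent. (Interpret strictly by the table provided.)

0%

Doxycycline 0.06 μg/mL: ≤ 0.25 μg/mL → susceptible
Azithromycin (30 mm) ≥ 25 mm — S
Rifampin (30 mm) ≥ 26 mm → susceptible
Moxifloxacin 25 mm: ≤ 26 mm ⇒ R
Colistin 0.12 μg/mL: ≤ 0.12 μg/mL — Susceptible
Cefuroxime: 13 mm is ≤ 14 mm → Resistant
Intermediate: 0/6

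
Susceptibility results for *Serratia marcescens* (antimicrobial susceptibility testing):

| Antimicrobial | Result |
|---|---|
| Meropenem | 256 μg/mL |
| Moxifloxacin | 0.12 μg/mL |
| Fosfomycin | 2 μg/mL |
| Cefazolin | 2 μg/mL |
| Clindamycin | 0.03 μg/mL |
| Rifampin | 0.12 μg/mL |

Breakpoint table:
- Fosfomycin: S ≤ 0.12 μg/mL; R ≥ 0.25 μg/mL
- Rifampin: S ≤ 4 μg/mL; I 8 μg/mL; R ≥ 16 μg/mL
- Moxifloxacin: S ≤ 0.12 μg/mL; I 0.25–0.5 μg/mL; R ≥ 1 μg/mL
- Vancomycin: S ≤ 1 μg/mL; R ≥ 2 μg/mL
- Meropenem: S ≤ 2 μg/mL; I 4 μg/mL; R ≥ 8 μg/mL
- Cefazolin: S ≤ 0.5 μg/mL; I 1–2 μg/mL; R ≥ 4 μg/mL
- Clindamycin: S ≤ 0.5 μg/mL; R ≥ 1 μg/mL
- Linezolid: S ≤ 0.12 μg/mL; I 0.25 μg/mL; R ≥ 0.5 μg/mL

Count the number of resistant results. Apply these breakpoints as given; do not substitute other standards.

Meropenem 256 μg/mL: ≥ 8 μg/mL → Resistant
Moxifloxacin 0.12 μg/mL: ≤ 0.12 μg/mL ⇒ S
Fosfomycin: 2 μg/mL is ≥ 0.25 μg/mL → Resistant
Cefazolin 2 μg/mL: in 1–2 μg/mL — intermediate
Clindamycin 0.03 μg/mL: ≤ 0.5 μg/mL ⇒ Susceptible
Rifampin: 0.12 μg/mL is ≤ 4 μg/mL ⇒ S
Resistant: 2

2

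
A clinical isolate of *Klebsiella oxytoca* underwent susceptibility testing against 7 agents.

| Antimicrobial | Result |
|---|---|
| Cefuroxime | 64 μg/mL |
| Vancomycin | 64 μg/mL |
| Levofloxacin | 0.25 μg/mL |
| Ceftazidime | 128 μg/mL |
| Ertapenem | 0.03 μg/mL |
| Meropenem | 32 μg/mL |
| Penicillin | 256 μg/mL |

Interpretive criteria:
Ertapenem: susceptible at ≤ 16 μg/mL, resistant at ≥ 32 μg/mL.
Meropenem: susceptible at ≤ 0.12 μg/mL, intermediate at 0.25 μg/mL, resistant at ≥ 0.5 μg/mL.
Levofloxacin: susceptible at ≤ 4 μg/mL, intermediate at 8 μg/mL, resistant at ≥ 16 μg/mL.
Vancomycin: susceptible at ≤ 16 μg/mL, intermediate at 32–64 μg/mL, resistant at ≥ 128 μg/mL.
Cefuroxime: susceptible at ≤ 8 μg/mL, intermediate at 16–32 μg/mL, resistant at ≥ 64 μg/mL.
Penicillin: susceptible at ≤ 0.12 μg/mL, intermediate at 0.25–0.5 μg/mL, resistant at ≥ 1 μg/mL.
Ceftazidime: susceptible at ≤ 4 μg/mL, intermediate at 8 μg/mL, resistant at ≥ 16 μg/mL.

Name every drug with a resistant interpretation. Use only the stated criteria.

cefuroxime, ceftazidime, meropenem, penicillin

Cefuroxime 64 μg/mL: ≥ 64 μg/mL ⇒ Resistant
Vancomycin 64 μg/mL: in 32–64 μg/mL — intermediate
Levofloxacin 0.25 μg/mL: ≤ 4 μg/mL → Susceptible
Ceftazidime (128 μg/mL) ≥ 16 μg/mL ⇒ Resistant
Ertapenem 0.03 μg/mL: ≤ 16 μg/mL — Susceptible
Meropenem (32 μg/mL) ≥ 0.5 μg/mL → Resistant
Penicillin 256 μg/mL: ≥ 1 μg/mL → Resistant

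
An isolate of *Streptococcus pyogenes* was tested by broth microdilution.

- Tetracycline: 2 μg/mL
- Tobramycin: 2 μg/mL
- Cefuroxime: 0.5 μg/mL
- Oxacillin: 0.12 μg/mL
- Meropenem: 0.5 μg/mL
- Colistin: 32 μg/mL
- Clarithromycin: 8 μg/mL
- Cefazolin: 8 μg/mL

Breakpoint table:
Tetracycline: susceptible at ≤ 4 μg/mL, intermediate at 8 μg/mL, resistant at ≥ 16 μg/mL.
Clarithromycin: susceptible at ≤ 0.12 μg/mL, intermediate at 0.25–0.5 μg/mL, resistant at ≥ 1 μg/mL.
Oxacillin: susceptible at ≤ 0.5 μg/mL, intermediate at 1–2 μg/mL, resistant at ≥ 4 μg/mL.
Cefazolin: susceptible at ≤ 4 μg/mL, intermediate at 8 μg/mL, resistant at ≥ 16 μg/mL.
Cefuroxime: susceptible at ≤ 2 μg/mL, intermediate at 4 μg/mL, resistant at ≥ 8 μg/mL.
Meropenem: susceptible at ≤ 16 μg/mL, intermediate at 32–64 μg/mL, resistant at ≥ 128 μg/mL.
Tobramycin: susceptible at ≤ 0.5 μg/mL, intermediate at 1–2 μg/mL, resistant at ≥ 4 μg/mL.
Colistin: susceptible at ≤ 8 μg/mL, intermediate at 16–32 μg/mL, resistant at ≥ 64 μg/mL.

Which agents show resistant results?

clarithromycin

Tetracycline (2 μg/mL) ≤ 4 μg/mL ⇒ S
Tobramycin: 2 μg/mL is in 1–2 μg/mL ⇒ intermediate
Cefuroxime 0.5 μg/mL: ≤ 2 μg/mL → Susceptible
Oxacillin (0.12 μg/mL) ≤ 0.5 μg/mL — susceptible
Meropenem (0.5 μg/mL) ≤ 16 μg/mL → S
Colistin: 32 μg/mL is in 16–32 μg/mL — I
Clarithromycin: 8 μg/mL is ≥ 1 μg/mL → Resistant
Cefazolin 8 μg/mL: = 8 μg/mL ⇒ I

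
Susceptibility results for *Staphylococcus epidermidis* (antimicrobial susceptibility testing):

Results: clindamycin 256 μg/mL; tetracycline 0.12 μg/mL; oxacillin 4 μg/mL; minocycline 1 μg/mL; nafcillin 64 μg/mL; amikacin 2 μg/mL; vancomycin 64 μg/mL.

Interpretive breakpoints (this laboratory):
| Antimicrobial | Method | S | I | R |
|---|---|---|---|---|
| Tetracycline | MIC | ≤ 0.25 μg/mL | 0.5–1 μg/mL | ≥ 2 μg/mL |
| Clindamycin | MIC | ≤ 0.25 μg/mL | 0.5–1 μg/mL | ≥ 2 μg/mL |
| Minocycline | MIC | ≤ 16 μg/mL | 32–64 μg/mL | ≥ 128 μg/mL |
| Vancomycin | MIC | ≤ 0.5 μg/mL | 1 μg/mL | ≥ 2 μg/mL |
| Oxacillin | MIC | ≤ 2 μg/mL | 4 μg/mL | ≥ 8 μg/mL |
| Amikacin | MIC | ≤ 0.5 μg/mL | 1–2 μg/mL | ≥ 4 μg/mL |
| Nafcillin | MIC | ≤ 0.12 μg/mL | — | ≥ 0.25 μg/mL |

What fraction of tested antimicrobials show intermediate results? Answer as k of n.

Clindamycin: 256 μg/mL is ≥ 2 μg/mL → Resistant
Tetracycline (0.12 μg/mL) ≤ 0.25 μg/mL → susceptible
Oxacillin 4 μg/mL: = 4 μg/mL — intermediate
Minocycline 1 μg/mL: ≤ 16 μg/mL → S
Nafcillin: 64 μg/mL is ≥ 0.25 μg/mL → resistant
Amikacin 2 μg/mL: in 1–2 μg/mL ⇒ I
Vancomycin: 64 μg/mL is ≥ 2 μg/mL — Resistant
Intermediate: 2/7

2 of 7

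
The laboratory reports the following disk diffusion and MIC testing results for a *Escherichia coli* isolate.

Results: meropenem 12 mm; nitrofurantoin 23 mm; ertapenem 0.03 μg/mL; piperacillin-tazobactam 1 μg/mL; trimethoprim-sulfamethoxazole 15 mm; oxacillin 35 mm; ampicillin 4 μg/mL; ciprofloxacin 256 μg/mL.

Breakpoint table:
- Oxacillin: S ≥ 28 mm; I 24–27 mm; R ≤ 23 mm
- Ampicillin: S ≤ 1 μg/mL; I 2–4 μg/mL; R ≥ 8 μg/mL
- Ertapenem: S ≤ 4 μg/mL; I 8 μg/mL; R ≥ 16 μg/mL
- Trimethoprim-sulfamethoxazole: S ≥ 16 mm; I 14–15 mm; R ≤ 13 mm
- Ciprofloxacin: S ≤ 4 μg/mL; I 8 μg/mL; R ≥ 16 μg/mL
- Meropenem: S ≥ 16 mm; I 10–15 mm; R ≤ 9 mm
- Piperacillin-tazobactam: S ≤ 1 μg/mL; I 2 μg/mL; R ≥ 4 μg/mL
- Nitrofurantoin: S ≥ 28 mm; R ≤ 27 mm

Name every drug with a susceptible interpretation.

Meropenem (12 mm) in 10–15 mm → Intermediate
Nitrofurantoin: 23 mm is ≤ 27 mm → R
Ertapenem 0.03 μg/mL: ≤ 4 μg/mL — susceptible
Piperacillin-tazobactam (1 μg/mL) ≤ 1 μg/mL — Susceptible
Trimethoprim-sulfamethoxazole (15 mm) in 14–15 mm ⇒ intermediate
Oxacillin (35 mm) ≥ 28 mm → S
Ampicillin: 4 μg/mL is in 2–4 μg/mL → Intermediate
Ciprofloxacin: 256 μg/mL is ≥ 16 μg/mL — R

ertapenem, piperacillin-tazobactam, oxacillin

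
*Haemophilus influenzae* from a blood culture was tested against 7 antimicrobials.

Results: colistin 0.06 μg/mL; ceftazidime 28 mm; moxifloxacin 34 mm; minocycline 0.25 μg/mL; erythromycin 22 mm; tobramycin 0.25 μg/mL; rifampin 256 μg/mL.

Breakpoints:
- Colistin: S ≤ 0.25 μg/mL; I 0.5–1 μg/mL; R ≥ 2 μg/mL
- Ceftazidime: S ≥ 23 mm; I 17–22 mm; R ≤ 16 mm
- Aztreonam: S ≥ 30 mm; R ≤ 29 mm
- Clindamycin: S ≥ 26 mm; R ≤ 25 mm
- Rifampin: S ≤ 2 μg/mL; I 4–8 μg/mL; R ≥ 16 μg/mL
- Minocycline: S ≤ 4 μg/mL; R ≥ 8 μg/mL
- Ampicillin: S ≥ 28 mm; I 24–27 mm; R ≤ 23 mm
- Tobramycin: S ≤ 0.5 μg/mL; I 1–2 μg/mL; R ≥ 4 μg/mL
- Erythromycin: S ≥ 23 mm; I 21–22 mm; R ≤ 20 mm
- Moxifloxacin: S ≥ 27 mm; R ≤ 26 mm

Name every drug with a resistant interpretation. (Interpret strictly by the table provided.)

Colistin (0.06 μg/mL) ≤ 0.25 μg/mL ⇒ Susceptible
Ceftazidime: 28 mm is ≥ 23 mm ⇒ Susceptible
Moxifloxacin (34 mm) ≥ 27 mm ⇒ susceptible
Minocycline 0.25 μg/mL: ≤ 4 μg/mL ⇒ S
Erythromycin 22 mm: in 21–22 mm ⇒ Intermediate
Tobramycin (0.25 μg/mL) ≤ 0.5 μg/mL — susceptible
Rifampin: 256 μg/mL is ≥ 16 μg/mL — R

rifampin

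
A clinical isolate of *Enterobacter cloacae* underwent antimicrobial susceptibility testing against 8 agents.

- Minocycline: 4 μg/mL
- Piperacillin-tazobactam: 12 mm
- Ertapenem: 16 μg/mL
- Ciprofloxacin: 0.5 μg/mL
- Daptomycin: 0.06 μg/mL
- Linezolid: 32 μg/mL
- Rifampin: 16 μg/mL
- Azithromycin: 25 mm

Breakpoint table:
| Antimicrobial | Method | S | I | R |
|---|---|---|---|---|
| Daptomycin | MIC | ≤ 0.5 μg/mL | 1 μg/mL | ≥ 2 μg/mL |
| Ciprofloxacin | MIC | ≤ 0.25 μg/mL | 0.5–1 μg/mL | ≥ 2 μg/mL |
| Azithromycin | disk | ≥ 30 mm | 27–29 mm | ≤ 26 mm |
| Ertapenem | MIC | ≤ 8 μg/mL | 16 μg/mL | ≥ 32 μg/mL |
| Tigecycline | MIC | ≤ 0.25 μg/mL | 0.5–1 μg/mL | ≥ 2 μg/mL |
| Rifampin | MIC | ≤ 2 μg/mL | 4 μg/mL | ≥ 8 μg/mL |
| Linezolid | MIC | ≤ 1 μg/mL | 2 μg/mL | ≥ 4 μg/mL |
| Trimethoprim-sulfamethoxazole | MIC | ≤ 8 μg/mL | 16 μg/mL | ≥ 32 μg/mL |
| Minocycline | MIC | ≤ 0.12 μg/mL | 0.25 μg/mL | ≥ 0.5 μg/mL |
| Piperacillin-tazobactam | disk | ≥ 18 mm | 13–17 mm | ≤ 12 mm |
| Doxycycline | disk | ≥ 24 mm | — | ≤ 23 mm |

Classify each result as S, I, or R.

Minocycline: 4 μg/mL is ≥ 0.5 μg/mL ⇒ resistant
Piperacillin-tazobactam 12 mm: ≤ 12 mm → Resistant
Ertapenem: 16 μg/mL is = 16 μg/mL ⇒ Intermediate
Ciprofloxacin 0.5 μg/mL: in 0.5–1 μg/mL ⇒ intermediate
Daptomycin: 0.06 μg/mL is ≤ 0.5 μg/mL ⇒ Susceptible
Linezolid: 32 μg/mL is ≥ 4 μg/mL — Resistant
Rifampin: 16 μg/mL is ≥ 8 μg/mL ⇒ Resistant
Azithromycin: 25 mm is ≤ 26 mm → resistant

R, R, I, I, S, R, R, R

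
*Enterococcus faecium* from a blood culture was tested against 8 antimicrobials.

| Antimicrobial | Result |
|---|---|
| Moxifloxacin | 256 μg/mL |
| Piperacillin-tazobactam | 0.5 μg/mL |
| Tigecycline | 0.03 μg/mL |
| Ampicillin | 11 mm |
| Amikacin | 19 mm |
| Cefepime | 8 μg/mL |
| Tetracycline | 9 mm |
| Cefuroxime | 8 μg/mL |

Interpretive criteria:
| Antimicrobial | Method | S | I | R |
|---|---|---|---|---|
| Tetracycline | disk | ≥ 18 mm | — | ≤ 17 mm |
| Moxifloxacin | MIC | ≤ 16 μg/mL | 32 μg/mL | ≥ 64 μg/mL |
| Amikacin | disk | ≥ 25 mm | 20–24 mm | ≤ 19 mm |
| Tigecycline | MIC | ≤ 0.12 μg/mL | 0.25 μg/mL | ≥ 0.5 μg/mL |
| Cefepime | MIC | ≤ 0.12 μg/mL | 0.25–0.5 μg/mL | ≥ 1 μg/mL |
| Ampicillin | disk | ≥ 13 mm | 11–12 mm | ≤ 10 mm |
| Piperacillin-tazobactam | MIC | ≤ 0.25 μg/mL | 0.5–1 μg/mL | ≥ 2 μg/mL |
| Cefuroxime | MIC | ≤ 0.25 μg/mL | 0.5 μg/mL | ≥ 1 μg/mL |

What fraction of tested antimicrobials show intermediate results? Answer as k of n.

2 of 8

Moxifloxacin (256 μg/mL) ≥ 64 μg/mL ⇒ R
Piperacillin-tazobactam: 0.5 μg/mL is in 0.5–1 μg/mL → I
Tigecycline: 0.03 μg/mL is ≤ 0.12 μg/mL ⇒ S
Ampicillin 11 mm: in 11–12 mm ⇒ Intermediate
Amikacin: 19 mm is ≤ 19 mm ⇒ resistant
Cefepime: 8 μg/mL is ≥ 1 μg/mL — resistant
Tetracycline: 9 mm is ≤ 17 mm → resistant
Cefuroxime: 8 μg/mL is ≥ 1 μg/mL ⇒ Resistant
Intermediate: 2/8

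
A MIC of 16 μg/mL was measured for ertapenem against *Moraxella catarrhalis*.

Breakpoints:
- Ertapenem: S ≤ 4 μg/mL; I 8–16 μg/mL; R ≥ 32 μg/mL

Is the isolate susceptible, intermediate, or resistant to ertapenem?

Intermediate

Ertapenem (16 μg/mL) in 8–16 μg/mL ⇒ I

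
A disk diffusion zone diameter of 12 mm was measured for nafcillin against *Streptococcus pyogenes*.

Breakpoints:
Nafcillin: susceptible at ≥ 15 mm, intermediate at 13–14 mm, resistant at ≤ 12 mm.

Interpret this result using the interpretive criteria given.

Nafcillin: 12 mm is ≤ 12 mm → resistant

R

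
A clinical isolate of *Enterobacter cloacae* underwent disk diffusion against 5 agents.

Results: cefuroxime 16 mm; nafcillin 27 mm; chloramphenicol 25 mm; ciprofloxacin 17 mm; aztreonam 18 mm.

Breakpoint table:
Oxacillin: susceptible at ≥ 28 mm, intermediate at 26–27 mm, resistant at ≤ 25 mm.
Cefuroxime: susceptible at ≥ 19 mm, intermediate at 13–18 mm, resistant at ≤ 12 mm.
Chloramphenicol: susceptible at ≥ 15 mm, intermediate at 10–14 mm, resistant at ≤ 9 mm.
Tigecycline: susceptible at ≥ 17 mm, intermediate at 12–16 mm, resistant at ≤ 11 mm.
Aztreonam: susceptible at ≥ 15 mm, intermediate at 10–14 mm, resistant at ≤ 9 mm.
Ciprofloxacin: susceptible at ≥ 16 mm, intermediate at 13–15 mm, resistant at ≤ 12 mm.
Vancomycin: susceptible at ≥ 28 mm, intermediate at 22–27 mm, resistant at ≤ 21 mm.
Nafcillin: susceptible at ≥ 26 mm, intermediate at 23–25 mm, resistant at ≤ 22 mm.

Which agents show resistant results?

Cefuroxime 16 mm: in 13–18 mm ⇒ Intermediate
Nafcillin (27 mm) ≥ 26 mm ⇒ Susceptible
Chloramphenicol 25 mm: ≥ 15 mm → susceptible
Ciprofloxacin: 17 mm is ≥ 16 mm ⇒ Susceptible
Aztreonam (18 mm) ≥ 15 mm — Susceptible

none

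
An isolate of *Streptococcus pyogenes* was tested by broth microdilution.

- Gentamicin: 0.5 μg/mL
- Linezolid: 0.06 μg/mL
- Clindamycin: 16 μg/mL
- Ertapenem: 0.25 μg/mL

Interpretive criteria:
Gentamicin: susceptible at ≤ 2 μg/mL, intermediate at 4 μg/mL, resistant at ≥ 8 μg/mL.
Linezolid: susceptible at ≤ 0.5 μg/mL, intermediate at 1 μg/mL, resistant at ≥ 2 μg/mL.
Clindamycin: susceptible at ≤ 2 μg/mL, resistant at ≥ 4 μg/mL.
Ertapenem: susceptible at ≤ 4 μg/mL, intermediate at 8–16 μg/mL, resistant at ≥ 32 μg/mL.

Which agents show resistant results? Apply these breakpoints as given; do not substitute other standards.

clindamycin

Gentamicin (0.5 μg/mL) ≤ 2 μg/mL → Susceptible
Linezolid: 0.06 μg/mL is ≤ 0.5 μg/mL → susceptible
Clindamycin 16 μg/mL: ≥ 4 μg/mL — resistant
Ertapenem: 0.25 μg/mL is ≤ 4 μg/mL → susceptible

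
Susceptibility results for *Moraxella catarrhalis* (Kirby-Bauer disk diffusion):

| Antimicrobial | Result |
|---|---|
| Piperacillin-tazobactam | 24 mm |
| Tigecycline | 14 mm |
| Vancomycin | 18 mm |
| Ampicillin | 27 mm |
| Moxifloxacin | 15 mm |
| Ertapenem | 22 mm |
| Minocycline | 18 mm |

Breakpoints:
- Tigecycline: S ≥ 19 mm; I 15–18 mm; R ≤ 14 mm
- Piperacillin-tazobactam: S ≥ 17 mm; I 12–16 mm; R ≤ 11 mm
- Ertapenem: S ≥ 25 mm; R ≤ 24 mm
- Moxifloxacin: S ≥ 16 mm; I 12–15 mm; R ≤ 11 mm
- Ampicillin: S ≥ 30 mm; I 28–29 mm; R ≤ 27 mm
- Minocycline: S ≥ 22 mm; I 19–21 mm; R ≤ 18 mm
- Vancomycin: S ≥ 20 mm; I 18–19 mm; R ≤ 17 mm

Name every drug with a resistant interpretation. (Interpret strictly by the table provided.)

Piperacillin-tazobactam 24 mm: ≥ 17 mm → Susceptible
Tigecycline: 14 mm is ≤ 14 mm ⇒ resistant
Vancomycin (18 mm) in 18–19 mm ⇒ intermediate
Ampicillin 27 mm: ≤ 27 mm — Resistant
Moxifloxacin 15 mm: in 12–15 mm ⇒ Intermediate
Ertapenem: 22 mm is ≤ 24 mm → resistant
Minocycline: 18 mm is ≤ 18 mm ⇒ Resistant

tigecycline, ampicillin, ertapenem, minocycline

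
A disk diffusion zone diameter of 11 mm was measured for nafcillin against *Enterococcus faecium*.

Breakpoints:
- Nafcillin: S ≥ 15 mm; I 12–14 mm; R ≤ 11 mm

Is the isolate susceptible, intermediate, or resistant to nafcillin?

Resistant

Nafcillin (11 mm) ≤ 11 mm → Resistant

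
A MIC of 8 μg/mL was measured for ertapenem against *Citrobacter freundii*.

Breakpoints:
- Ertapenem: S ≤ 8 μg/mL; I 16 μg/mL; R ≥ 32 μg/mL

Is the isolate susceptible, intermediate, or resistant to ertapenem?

Ertapenem: 8 μg/mL is ≤ 8 μg/mL — S

Susceptible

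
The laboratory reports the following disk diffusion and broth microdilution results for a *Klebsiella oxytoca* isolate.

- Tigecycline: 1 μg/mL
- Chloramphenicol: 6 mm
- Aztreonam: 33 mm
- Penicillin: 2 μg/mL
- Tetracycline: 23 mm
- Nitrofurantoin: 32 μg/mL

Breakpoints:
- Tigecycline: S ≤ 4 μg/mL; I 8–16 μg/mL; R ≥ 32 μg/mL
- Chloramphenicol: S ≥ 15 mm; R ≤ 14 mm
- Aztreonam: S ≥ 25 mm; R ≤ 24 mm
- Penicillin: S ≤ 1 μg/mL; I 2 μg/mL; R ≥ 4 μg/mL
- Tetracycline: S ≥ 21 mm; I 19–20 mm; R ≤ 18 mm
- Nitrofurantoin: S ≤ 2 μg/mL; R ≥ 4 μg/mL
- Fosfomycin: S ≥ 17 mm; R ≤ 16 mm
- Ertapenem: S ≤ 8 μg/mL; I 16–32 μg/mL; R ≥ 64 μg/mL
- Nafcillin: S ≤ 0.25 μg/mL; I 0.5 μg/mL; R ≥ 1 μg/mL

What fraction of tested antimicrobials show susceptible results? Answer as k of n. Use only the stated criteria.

3 of 6

Tigecycline (1 μg/mL) ≤ 4 μg/mL — S
Chloramphenicol 6 mm: ≤ 14 mm ⇒ resistant
Aztreonam: 33 mm is ≥ 25 mm ⇒ S
Penicillin (2 μg/mL) = 2 μg/mL — intermediate
Tetracycline: 23 mm is ≥ 21 mm — S
Nitrofurantoin 32 μg/mL: ≥ 4 μg/mL → Resistant
Susceptible: 3/6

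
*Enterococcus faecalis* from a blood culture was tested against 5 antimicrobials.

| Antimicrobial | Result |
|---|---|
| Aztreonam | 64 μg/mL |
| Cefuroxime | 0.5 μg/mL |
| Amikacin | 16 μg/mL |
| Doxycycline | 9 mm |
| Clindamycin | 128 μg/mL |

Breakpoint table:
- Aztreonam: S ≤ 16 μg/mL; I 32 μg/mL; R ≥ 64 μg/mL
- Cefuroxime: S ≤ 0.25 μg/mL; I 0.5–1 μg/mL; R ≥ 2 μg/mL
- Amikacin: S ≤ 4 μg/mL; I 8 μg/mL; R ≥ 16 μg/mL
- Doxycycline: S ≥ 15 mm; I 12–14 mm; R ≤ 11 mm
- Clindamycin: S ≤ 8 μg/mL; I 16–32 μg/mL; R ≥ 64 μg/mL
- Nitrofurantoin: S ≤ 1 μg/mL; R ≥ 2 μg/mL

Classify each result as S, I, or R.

R, I, R, R, R

Aztreonam (64 μg/mL) ≥ 64 μg/mL ⇒ R
Cefuroxime 0.5 μg/mL: in 0.5–1 μg/mL ⇒ I
Amikacin: 16 μg/mL is ≥ 16 μg/mL — Resistant
Doxycycline (9 mm) ≤ 11 mm — resistant
Clindamycin: 128 μg/mL is ≥ 64 μg/mL — Resistant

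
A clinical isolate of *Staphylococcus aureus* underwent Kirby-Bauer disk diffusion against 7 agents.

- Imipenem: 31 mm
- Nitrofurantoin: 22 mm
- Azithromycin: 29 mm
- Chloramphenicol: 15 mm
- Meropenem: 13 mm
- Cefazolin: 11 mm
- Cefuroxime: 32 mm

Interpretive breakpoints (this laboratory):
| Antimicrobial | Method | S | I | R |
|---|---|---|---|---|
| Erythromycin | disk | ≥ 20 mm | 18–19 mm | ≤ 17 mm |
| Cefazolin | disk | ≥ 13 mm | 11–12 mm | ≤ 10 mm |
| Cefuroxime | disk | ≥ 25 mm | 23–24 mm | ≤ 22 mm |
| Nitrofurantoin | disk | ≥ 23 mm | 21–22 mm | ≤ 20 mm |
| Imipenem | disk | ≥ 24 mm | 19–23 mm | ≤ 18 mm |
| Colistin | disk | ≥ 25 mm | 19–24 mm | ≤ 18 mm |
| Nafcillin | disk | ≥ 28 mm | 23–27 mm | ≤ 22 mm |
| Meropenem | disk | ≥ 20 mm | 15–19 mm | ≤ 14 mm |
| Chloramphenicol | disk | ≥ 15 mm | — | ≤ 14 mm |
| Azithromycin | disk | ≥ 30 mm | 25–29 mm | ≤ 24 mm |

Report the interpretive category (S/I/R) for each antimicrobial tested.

Imipenem: 31 mm is ≥ 24 mm ⇒ susceptible
Nitrofurantoin: 22 mm is in 21–22 mm ⇒ Intermediate
Azithromycin 29 mm: in 25–29 mm — Intermediate
Chloramphenicol: 15 mm is ≥ 15 mm — Susceptible
Meropenem: 13 mm is ≤ 14 mm → resistant
Cefazolin 11 mm: in 11–12 mm → intermediate
Cefuroxime 32 mm: ≥ 25 mm → susceptible

S, I, I, S, R, I, S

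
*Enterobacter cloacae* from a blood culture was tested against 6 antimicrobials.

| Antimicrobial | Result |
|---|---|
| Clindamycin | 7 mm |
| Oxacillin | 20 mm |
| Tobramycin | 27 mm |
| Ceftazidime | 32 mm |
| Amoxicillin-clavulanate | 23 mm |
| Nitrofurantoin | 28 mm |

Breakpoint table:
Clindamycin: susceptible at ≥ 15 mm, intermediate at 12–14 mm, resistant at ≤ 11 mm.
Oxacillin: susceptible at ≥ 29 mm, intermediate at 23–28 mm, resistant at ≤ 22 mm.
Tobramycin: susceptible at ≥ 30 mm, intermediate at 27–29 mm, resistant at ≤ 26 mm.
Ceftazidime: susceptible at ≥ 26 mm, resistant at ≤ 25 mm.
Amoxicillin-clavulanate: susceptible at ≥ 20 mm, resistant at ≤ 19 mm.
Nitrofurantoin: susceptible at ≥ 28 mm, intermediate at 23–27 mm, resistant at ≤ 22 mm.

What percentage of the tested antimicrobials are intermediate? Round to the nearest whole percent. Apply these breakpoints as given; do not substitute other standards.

17%

Clindamycin (7 mm) ≤ 11 mm — Resistant
Oxacillin: 20 mm is ≤ 22 mm ⇒ R
Tobramycin (27 mm) in 27–29 mm — Intermediate
Ceftazidime 32 mm: ≥ 26 mm → Susceptible
Amoxicillin-clavulanate: 23 mm is ≥ 20 mm → susceptible
Nitrofurantoin: 28 mm is ≥ 28 mm — S
Intermediate: 1/6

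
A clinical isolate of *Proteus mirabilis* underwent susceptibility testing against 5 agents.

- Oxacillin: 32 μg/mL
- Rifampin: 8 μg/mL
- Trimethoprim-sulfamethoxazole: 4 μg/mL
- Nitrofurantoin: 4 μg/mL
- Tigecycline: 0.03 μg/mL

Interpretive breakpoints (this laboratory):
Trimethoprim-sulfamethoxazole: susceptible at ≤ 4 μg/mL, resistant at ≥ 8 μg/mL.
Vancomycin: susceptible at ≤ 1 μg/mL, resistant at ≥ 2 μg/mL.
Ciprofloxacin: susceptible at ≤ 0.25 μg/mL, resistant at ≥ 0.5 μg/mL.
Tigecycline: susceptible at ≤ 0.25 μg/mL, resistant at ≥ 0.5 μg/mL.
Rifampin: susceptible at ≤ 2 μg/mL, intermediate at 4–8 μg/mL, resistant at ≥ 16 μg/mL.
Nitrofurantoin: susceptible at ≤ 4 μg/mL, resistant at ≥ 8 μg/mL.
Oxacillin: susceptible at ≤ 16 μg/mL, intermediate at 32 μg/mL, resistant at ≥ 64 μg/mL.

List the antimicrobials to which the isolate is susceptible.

Oxacillin 32 μg/mL: = 32 μg/mL ⇒ I
Rifampin: 8 μg/mL is in 4–8 μg/mL ⇒ I
Trimethoprim-sulfamethoxazole: 4 μg/mL is ≤ 4 μg/mL → susceptible
Nitrofurantoin 4 μg/mL: ≤ 4 μg/mL — susceptible
Tigecycline 0.03 μg/mL: ≤ 0.25 μg/mL — S

trimethoprim-sulfamethoxazole, nitrofurantoin, tigecycline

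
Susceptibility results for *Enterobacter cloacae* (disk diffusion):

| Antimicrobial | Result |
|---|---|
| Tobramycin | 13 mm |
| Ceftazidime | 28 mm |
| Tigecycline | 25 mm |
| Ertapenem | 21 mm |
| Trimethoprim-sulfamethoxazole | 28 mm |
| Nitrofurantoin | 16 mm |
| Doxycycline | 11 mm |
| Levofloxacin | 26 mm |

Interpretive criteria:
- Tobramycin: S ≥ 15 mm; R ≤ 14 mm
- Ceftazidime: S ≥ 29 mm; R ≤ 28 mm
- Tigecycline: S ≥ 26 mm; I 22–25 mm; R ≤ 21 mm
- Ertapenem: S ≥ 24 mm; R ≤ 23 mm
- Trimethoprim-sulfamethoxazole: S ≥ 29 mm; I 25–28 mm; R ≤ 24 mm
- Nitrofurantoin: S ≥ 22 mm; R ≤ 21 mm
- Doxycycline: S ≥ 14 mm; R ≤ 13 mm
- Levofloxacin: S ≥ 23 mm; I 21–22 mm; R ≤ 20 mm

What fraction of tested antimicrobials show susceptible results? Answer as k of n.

Tobramycin 13 mm: ≤ 14 mm ⇒ R
Ceftazidime (28 mm) ≤ 28 mm ⇒ R
Tigecycline: 25 mm is in 22–25 mm — I
Ertapenem (21 mm) ≤ 23 mm → R
Trimethoprim-sulfamethoxazole (28 mm) in 25–28 mm — Intermediate
Nitrofurantoin: 16 mm is ≤ 21 mm → resistant
Doxycycline 11 mm: ≤ 13 mm — R
Levofloxacin (26 mm) ≥ 23 mm — S
Susceptible: 1/8

1 of 8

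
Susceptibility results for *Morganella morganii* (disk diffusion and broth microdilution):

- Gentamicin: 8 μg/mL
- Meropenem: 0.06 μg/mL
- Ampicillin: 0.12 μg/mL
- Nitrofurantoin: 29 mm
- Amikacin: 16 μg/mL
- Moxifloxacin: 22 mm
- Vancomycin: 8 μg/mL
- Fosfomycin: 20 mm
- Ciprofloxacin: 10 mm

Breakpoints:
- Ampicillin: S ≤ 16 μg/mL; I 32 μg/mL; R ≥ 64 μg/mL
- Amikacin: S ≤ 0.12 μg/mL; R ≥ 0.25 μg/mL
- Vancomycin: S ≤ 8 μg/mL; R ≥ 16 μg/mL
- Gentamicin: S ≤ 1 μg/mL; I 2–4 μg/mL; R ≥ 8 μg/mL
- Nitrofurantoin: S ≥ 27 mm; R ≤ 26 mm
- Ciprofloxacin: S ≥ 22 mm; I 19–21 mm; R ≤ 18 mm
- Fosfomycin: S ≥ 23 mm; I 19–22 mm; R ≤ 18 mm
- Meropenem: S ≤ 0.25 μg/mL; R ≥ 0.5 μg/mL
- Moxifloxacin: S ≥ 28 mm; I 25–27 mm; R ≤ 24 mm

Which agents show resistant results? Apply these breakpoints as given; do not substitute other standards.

Gentamicin (8 μg/mL) ≥ 8 μg/mL → Resistant
Meropenem 0.06 μg/mL: ≤ 0.25 μg/mL ⇒ susceptible
Ampicillin 0.12 μg/mL: ≤ 16 μg/mL ⇒ S
Nitrofurantoin 29 mm: ≥ 27 mm ⇒ susceptible
Amikacin (16 μg/mL) ≥ 0.25 μg/mL ⇒ resistant
Moxifloxacin (22 mm) ≤ 24 mm ⇒ Resistant
Vancomycin 8 μg/mL: ≤ 8 μg/mL → S
Fosfomycin: 20 mm is in 19–22 mm — Intermediate
Ciprofloxacin (10 mm) ≤ 18 mm — resistant

gentamicin, amikacin, moxifloxacin, ciprofloxacin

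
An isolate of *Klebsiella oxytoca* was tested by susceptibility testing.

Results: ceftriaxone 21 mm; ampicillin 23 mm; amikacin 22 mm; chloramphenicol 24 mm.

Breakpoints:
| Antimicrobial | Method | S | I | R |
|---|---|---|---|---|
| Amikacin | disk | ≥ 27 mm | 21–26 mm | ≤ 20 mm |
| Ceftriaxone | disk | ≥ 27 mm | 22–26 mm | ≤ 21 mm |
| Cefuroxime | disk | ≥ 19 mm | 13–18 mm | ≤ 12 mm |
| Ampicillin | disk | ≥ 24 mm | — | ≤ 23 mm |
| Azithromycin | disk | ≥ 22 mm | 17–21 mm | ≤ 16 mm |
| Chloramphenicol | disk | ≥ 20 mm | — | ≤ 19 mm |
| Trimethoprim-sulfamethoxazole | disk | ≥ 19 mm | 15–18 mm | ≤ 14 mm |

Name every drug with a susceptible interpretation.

chloramphenicol

Ceftriaxone: 21 mm is ≤ 21 mm — R
Ampicillin: 23 mm is ≤ 23 mm — R
Amikacin 22 mm: in 21–26 mm → I
Chloramphenicol: 24 mm is ≥ 20 mm ⇒ Susceptible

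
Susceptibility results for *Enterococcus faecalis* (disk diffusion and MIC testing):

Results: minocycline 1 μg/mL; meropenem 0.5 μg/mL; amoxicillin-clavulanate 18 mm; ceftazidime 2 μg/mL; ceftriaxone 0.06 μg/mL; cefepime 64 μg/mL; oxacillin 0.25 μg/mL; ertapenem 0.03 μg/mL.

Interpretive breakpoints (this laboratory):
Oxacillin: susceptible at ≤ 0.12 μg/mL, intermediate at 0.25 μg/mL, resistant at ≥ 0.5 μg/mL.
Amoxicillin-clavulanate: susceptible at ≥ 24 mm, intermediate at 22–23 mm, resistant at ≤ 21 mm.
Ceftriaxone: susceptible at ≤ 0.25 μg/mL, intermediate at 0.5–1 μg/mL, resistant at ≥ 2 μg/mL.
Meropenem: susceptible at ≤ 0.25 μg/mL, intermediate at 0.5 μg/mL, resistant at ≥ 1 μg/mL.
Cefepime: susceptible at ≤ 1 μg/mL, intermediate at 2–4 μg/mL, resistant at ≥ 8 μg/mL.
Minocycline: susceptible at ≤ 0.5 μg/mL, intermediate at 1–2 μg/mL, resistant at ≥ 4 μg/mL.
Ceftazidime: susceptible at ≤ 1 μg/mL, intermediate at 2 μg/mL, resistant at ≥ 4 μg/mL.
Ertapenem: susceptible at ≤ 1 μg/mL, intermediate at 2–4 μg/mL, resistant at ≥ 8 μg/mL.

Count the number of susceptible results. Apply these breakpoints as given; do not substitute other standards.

Minocycline: 1 μg/mL is in 1–2 μg/mL — intermediate
Meropenem 0.5 μg/mL: = 0.5 μg/mL ⇒ Intermediate
Amoxicillin-clavulanate (18 mm) ≤ 21 mm → Resistant
Ceftazidime 2 μg/mL: = 2 μg/mL — Intermediate
Ceftriaxone (0.06 μg/mL) ≤ 0.25 μg/mL — susceptible
Cefepime 64 μg/mL: ≥ 8 μg/mL ⇒ R
Oxacillin: 0.25 μg/mL is = 0.25 μg/mL ⇒ I
Ertapenem 0.03 μg/mL: ≤ 1 μg/mL → Susceptible
Susceptible: 2

2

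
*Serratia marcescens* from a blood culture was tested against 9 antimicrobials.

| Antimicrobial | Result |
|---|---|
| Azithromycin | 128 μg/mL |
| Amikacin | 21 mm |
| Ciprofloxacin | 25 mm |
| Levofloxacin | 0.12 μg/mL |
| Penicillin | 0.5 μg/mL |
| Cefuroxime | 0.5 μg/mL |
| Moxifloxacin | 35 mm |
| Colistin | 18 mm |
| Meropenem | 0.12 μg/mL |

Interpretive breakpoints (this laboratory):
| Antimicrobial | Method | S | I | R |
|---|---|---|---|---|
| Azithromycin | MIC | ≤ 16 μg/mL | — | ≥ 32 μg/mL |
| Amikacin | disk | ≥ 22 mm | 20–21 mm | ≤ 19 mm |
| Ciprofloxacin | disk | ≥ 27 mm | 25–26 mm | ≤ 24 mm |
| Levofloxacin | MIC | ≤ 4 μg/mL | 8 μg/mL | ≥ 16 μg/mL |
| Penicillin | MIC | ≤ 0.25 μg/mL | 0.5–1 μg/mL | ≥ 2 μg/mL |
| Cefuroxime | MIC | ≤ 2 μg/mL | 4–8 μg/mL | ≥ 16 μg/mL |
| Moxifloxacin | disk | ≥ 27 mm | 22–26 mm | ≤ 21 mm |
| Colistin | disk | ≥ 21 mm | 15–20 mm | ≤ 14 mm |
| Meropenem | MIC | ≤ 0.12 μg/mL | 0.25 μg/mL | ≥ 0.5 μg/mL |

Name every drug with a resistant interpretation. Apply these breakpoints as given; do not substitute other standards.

azithromycin

Azithromycin: 128 μg/mL is ≥ 32 μg/mL ⇒ R
Amikacin: 21 mm is in 20–21 mm — intermediate
Ciprofloxacin (25 mm) in 25–26 mm — intermediate
Levofloxacin (0.12 μg/mL) ≤ 4 μg/mL ⇒ susceptible
Penicillin (0.5 μg/mL) in 0.5–1 μg/mL ⇒ Intermediate
Cefuroxime: 0.5 μg/mL is ≤ 2 μg/mL → S
Moxifloxacin (35 mm) ≥ 27 mm ⇒ Susceptible
Colistin (18 mm) in 15–20 mm → intermediate
Meropenem (0.12 μg/mL) ≤ 0.12 μg/mL ⇒ susceptible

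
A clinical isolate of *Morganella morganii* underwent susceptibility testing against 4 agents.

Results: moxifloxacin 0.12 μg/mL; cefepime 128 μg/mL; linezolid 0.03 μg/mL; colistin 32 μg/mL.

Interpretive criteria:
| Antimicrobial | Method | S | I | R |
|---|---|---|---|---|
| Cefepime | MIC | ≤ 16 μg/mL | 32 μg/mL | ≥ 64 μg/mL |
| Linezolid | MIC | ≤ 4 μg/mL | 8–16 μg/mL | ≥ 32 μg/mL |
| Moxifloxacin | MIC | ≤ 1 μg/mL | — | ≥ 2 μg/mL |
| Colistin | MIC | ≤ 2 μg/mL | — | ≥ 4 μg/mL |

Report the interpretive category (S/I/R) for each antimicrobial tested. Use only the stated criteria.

Moxifloxacin 0.12 μg/mL: ≤ 1 μg/mL → S
Cefepime 128 μg/mL: ≥ 64 μg/mL — resistant
Linezolid: 0.03 μg/mL is ≤ 4 μg/mL → susceptible
Colistin 32 μg/mL: ≥ 4 μg/mL → R

S, R, S, R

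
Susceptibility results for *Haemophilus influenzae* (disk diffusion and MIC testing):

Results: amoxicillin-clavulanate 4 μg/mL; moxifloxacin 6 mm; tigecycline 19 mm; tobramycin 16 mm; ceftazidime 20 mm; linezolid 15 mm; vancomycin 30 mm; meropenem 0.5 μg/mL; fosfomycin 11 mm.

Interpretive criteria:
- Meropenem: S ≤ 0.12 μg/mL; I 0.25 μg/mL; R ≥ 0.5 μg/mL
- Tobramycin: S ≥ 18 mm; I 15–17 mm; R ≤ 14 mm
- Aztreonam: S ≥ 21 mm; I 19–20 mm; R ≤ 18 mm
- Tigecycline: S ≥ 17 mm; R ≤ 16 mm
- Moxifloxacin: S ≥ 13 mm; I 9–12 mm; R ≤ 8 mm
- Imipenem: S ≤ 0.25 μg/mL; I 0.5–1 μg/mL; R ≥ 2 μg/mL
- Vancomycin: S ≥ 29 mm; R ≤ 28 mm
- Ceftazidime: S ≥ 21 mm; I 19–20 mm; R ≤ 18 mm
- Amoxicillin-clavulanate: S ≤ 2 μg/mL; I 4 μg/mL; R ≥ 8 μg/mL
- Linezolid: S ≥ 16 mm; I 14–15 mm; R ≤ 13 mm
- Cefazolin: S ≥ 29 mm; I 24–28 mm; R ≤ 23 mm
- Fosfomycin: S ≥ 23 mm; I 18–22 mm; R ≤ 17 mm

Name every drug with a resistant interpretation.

Amoxicillin-clavulanate: 4 μg/mL is = 4 μg/mL → I
Moxifloxacin (6 mm) ≤ 8 mm ⇒ Resistant
Tigecycline: 19 mm is ≥ 17 mm ⇒ Susceptible
Tobramycin 16 mm: in 15–17 mm ⇒ I
Ceftazidime: 20 mm is in 19–20 mm ⇒ Intermediate
Linezolid 15 mm: in 14–15 mm — I
Vancomycin: 30 mm is ≥ 29 mm — S
Meropenem: 0.5 μg/mL is ≥ 0.5 μg/mL → resistant
Fosfomycin: 11 mm is ≤ 17 mm → Resistant

moxifloxacin, meropenem, fosfomycin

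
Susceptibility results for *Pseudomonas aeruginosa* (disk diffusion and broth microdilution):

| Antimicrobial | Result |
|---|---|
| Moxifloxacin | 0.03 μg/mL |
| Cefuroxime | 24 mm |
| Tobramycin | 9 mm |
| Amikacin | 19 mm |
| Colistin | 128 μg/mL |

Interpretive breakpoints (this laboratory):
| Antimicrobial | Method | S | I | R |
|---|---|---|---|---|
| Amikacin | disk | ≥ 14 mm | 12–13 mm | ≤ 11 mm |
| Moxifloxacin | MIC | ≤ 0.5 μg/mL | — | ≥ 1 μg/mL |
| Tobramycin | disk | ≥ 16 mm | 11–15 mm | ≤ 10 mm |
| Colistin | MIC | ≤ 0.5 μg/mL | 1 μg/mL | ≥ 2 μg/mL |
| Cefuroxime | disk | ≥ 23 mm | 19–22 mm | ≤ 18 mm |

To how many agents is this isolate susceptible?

3

Moxifloxacin (0.03 μg/mL) ≤ 0.5 μg/mL — Susceptible
Cefuroxime (24 mm) ≥ 23 mm ⇒ S
Tobramycin (9 mm) ≤ 10 mm → Resistant
Amikacin (19 mm) ≥ 14 mm → S
Colistin: 128 μg/mL is ≥ 2 μg/mL → resistant
Susceptible: 3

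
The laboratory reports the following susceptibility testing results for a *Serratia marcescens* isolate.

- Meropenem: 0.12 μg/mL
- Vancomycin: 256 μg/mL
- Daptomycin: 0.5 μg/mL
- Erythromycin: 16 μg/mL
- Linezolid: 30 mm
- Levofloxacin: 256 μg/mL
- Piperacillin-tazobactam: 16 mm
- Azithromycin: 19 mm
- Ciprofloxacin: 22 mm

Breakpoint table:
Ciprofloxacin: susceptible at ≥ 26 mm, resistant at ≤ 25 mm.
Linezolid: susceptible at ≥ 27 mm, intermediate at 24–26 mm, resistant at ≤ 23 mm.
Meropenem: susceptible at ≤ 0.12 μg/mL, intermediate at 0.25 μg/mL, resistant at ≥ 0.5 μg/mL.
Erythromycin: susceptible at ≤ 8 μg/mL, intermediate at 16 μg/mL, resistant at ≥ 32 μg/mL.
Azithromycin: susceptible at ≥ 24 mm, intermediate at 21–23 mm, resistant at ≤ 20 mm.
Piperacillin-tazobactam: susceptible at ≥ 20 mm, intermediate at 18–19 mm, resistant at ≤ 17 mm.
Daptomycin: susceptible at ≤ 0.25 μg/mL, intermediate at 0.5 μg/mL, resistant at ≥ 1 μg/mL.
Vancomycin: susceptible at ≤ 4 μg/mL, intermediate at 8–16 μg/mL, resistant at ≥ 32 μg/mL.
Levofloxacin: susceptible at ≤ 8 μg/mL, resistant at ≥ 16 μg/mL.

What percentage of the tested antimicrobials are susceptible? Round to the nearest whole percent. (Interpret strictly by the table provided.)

Meropenem 0.12 μg/mL: ≤ 0.12 μg/mL — susceptible
Vancomycin 256 μg/mL: ≥ 32 μg/mL ⇒ R
Daptomycin 0.5 μg/mL: = 0.5 μg/mL → I
Erythromycin 16 μg/mL: = 16 μg/mL — Intermediate
Linezolid (30 mm) ≥ 27 mm — susceptible
Levofloxacin (256 μg/mL) ≥ 16 μg/mL → R
Piperacillin-tazobactam: 16 mm is ≤ 17 mm — Resistant
Azithromycin (19 mm) ≤ 20 mm ⇒ resistant
Ciprofloxacin (22 mm) ≤ 25 mm — R
Susceptible: 2/9

22%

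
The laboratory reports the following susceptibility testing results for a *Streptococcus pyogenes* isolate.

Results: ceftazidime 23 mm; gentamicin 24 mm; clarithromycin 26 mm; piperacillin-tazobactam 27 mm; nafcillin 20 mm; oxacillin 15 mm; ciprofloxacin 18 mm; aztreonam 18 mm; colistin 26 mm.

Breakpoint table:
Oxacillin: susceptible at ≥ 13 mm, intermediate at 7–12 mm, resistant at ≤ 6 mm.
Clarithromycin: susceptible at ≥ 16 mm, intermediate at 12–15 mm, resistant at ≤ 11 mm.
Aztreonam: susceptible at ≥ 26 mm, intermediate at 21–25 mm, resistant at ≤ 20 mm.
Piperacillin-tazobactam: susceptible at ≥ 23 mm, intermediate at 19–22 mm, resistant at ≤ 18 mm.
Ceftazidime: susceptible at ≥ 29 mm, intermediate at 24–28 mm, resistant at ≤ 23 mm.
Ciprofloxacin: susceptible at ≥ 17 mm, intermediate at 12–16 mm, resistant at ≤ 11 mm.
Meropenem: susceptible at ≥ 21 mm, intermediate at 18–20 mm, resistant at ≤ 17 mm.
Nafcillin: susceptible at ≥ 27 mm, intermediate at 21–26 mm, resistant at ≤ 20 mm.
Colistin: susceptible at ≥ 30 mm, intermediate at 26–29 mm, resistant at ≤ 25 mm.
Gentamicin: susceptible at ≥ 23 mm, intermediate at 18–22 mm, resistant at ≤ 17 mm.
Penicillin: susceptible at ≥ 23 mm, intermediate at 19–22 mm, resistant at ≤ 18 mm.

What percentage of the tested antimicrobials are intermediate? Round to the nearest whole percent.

11%

Ceftazidime (23 mm) ≤ 23 mm — R
Gentamicin (24 mm) ≥ 23 mm — Susceptible
Clarithromycin (26 mm) ≥ 16 mm — susceptible
Piperacillin-tazobactam 27 mm: ≥ 23 mm — susceptible
Nafcillin: 20 mm is ≤ 20 mm — Resistant
Oxacillin 15 mm: ≥ 13 mm — susceptible
Ciprofloxacin 18 mm: ≥ 17 mm — S
Aztreonam 18 mm: ≤ 20 mm — R
Colistin (26 mm) in 26–29 mm ⇒ Intermediate
Intermediate: 1/9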